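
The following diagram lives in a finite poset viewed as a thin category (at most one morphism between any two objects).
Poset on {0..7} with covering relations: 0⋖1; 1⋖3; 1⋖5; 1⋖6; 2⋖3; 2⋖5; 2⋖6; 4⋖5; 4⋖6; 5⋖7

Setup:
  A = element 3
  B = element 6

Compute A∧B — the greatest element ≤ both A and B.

Common predecessors of 3,6: {0,1,2}
  maximal lower bounds 1 and 2 are incomparable: neither 1⊑2 nor 2⊑1
→ no greatest lower bound exists

Answer: NO MEET EXISTS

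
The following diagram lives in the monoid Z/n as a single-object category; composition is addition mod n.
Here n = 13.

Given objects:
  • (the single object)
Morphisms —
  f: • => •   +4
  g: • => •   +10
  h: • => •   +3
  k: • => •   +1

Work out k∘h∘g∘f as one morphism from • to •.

  0 +4≡4 +10≡1 +3≡4 +1≡5  (mod 13)
composite: +5

Answer: +5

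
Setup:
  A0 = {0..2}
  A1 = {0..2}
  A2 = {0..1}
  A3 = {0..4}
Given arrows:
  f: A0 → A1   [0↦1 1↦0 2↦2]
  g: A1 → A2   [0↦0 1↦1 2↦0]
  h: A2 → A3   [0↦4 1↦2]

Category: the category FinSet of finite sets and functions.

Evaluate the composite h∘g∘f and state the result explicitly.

  0 f→1 g→1 h→2
  1 f→0 g→0 h→4
  2 f→2 g→0 h→4
composite: [0↦2 1↦4 2↦4]

Answer: [0↦2 1↦4 2↦4]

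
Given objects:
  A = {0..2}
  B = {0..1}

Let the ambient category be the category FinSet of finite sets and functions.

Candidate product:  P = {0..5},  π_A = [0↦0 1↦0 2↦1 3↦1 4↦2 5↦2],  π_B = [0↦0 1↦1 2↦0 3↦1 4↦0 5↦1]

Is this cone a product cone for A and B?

|A|·|B| = 3·2 = 6;  |P| = 6
Check the pairing map k ↦ (π_A(k), π_B(k)):
  0 ↦ (0,0)
  1 ↦ (0,1)
  2 ↦ (1,0)
  3 ↦ (1,1)
  4 ↦ (2,0)
  5 ↦ (2,1)
distinct pairs in image: 6 / 6 needed
  → bijection onto A×B; projections well-typed.

Answer: VALID PRODUCT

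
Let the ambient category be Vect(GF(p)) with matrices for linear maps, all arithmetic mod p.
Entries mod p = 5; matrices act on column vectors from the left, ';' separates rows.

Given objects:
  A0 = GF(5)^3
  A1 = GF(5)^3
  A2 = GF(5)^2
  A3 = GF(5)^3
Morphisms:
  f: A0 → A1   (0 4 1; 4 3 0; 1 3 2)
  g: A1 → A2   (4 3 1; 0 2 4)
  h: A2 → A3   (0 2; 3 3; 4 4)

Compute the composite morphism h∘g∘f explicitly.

Answer: (4 1 1; 0 3 2; 0 4 1)

Trace:
  e0=(1,0,0) f→(0,4,1) g→(3,2) h→(4,0,0)
  e1=(0,1,0) f→(4,3,3) g→(3,3) h→(1,3,4)
  e2=(0,0,1) f→(1,0,2) g→(1,3) h→(1,2,1)
⟦path⟧: (4 1 1; 0 3 2; 0 4 1)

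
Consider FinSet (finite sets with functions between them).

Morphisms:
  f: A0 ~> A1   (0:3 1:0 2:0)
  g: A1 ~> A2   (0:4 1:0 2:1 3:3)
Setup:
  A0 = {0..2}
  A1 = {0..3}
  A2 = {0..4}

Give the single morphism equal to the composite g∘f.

  0 f~>3 g~>3
  1 f~>0 g~>4
  2 f~>0 g~>4
⟦path⟧: (0:3 1:4 2:4)

Answer: (0:3 1:4 2:4)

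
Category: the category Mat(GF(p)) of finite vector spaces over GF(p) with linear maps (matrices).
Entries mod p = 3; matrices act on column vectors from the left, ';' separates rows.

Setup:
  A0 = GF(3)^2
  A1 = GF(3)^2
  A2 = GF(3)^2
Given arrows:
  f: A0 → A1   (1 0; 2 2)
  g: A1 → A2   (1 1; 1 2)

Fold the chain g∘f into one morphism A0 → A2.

Answer: (0 2; 2 1)

Work:
  e0=⟨1,0⟩ f→⟨1,2⟩ g→⟨0,2⟩
  e1=⟨0,1⟩ f→⟨0,2⟩ g→⟨2,1⟩
⟦path⟧: (0 2; 2 1)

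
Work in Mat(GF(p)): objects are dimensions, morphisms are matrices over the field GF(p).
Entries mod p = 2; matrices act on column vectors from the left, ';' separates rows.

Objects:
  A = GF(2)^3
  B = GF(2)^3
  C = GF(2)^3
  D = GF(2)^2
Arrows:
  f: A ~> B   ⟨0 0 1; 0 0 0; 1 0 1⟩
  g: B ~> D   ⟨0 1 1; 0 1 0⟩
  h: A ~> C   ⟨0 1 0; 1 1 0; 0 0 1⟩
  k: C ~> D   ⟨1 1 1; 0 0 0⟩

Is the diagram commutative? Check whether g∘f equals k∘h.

Along f;g (path 1):
  e0=⟨1,0,0⟩ f~>⟨0,0,1⟩ g~>⟨1,0⟩
  e1=⟨0,1,0⟩ f~>⟨0,0,0⟩ g~>⟨0,0⟩
  e2=⟨0,0,1⟩ f~>⟨1,0,1⟩ g~>⟨1,0⟩
  ⟦path⟧₁ = ⟨1 0 1; 0 0 0⟩
Along h;k (path 2):
  e0=⟨1,0,0⟩ h~>⟨0,1,0⟩ k~>⟨1,0⟩
  e1=⟨0,1,0⟩ h~>⟨1,1,0⟩ k~>⟨0,0⟩
  e2=⟨0,0,1⟩ h~>⟨0,0,1⟩ k~>⟨1,0⟩
  ⟦path⟧₂ = ⟨1 0 1; 0 0 0⟩
Equal? equal; square commutes

Answer: COMMUTES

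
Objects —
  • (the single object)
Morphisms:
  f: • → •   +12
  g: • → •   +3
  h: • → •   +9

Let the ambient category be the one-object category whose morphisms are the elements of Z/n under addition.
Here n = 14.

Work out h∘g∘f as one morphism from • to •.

  0 +12≡12 +3≡1 +9≡10  (mod 14)
result: +10

Answer: +10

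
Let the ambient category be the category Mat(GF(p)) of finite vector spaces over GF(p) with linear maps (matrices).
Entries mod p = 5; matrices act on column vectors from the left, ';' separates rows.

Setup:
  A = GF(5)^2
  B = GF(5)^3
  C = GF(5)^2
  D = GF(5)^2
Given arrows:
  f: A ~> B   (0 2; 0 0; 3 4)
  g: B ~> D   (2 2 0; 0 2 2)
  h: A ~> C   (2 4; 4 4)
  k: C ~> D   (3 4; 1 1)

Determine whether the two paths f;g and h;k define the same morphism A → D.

Answer: DOES NOT COMMUTE

Derivation:
Along f;g (path 1):
  e0=[1,0] f~>[0,0,3] g~>[0,1]
  e1=[0,1] f~>[2,0,4] g~>[4,3]
  ⟦path⟧₁ = (0 4; 1 3)
Along h;k (path 2):
  e0=[1,0] h~>[2,4] k~>[2,1]
  e1=[0,1] h~>[4,4] k~>[3,3]
  ⟦path⟧₂ = (2 3; 1 3)
Equal? differ; not commutative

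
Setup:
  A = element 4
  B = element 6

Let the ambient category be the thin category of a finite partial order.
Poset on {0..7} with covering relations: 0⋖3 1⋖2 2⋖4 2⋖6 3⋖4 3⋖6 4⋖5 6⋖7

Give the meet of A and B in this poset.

{x : x<=A ∧ x<=B} = {0,1,2,3}  (A=4, B=6)
  maximal lower bounds 2 and 3 are incomparable: neither 2<=3 nor 3<=2
→ no greatest lower bound exists

Answer: NO MEET EXISTS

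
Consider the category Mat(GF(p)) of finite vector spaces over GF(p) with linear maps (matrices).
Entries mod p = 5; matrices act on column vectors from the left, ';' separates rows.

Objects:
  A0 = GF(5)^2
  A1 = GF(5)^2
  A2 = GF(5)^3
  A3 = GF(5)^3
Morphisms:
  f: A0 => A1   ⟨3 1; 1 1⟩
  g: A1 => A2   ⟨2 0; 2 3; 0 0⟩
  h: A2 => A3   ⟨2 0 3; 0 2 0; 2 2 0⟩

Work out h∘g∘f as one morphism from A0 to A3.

Answer: ⟨2 4; 3 0; 0 4⟩

Derivation:
  e0=[1,0] f=>[3,1] g=>[1,4,0] h=>[2,3,0]
  e1=[0,1] f=>[1,1] g=>[2,0,0] h=>[4,0,4]
result: ⟨2 4; 3 0; 0 4⟩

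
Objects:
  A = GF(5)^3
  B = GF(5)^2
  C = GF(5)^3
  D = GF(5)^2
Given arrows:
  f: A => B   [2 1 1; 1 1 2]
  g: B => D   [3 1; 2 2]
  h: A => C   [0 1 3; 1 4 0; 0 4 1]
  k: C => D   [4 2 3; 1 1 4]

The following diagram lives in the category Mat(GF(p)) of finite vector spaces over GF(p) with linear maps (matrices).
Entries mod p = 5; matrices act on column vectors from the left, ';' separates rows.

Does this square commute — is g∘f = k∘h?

Along f;g (path 1):
  e0=(1,0,0) f=>(2,1) g=>(2,1)
  e1=(0,1,0) f=>(1,1) g=>(4,4)
  e2=(0,0,1) f=>(1,2) g=>(0,1)
  ⟦path⟧₁ = [2 4 0; 1 4 1]
Along h;k (path 2):
  e0=(1,0,0) h=>(0,1,0) k=>(2,1)
  e1=(0,1,0) h=>(1,4,4) k=>(4,1)
  e2=(0,0,1) h=>(3,0,1) k=>(0,2)
  ⟦path⟧₂ = [2 4 0; 1 1 2]
Equal? distinct morphisms ✗

Answer: DOES NOT COMMUTE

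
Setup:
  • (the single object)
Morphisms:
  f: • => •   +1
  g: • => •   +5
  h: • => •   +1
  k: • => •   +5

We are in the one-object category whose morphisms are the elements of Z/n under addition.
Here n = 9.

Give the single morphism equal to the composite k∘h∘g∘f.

Answer: +3

Work:
  0 +1≡1 +5≡6 +1≡7 +5≡3  (mod 9)
result: +3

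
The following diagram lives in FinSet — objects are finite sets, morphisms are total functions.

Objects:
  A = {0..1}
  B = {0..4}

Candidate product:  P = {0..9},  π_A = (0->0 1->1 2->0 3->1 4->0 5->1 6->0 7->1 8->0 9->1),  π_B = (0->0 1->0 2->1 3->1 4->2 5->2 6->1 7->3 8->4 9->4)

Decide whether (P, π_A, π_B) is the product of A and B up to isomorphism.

Answer: NOT A VALID PRODUCT — duplicate pair at indices 2,6

Work:
|A|·|B| = 2·5 = 10;  |P| = 10
Check the pairing map k ↦ (π_A(k), π_B(k)):
  0 -> (0,0)
  1 -> (1,0)
  2 -> (0,1)
  3 -> (1,1)
  4 -> (0,2)
  5 -> (1,2)
  6 -> (0,1)  ✗ repeats pair of k=2
  7 -> (1,3)
  8 -> (0,4)
  9 -> (1,4)
distinct pairs in image: 9 / 10 needed
  → (0,1) hit at k=2 and k=6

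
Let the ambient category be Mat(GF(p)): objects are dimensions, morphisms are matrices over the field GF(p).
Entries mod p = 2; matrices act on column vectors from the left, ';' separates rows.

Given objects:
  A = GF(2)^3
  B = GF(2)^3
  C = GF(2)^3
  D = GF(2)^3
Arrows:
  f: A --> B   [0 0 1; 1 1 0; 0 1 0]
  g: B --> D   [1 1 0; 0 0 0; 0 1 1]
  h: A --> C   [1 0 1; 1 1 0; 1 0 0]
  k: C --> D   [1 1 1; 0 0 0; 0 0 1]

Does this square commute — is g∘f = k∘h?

Answer: COMMUTES

Work:
Along f;g (path 1):
  e0=[1,0,0] f-->[0,1,0] g-->[1,0,1]
  e1=[0,1,0] f-->[0,1,1] g-->[1,0,0]
  e2=[0,0,1] f-->[1,0,0] g-->[1,0,0]
  composite₁ = [1 1 1; 0 0 0; 1 0 0]
Along h;k (path 2):
  e0=[1,0,0] h-->[1,1,1] k-->[1,0,1]
  e1=[0,1,0] h-->[0,1,0] k-->[1,0,0]
  e2=[0,0,1] h-->[1,0,0] k-->[1,0,0]
  composite₂ = [1 1 1; 0 0 0; 1 0 0]
Equal? YES — commutes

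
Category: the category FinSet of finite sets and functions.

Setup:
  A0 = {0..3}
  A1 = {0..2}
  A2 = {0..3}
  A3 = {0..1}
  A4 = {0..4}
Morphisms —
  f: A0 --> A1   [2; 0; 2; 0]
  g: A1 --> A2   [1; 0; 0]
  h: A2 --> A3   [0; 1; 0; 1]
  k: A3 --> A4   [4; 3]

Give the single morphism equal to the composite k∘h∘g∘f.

  0 f-->2 g-->0 h-->0 k-->4
  1 f-->0 g-->1 h-->1 k-->3
  2 f-->2 g-->0 h-->0 k-->4
  3 f-->0 g-->1 h-->1 k-->3
⟦path⟧: [4; 3; 4; 3]

Answer: [4; 3; 4; 3]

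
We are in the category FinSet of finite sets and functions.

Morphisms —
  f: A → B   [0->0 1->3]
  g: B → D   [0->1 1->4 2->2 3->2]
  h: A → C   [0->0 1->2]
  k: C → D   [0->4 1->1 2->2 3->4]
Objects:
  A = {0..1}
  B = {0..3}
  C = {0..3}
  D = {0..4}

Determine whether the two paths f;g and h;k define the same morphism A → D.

Answer: DOES NOT COMMUTE

Work:
Path 1 = f;g:
  0 f→0 g→1
  1 f→3 g→2
  result₁ = [0->1 1->2]
Path 2 = h;k:
  0 h→0 k→4
  1 h→2 k→2
  result₂ = [0->4 1->2]
Equal? distinct morphisms ✗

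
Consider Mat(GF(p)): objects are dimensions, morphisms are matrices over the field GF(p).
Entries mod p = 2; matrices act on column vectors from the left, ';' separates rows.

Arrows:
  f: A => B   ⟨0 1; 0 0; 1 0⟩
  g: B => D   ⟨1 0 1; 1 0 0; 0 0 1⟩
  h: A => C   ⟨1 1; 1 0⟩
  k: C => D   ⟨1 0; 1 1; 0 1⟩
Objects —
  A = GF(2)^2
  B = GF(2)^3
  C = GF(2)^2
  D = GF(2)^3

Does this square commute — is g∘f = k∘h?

Answer: COMMUTES

Derivation:
Path 1 = f;g:
  e0=[1,0] f=>[0,0,1] g=>[1,0,1]
  e1=[0,1] f=>[1,0,0] g=>[1,1,0]
  result₁ = ⟨1 1; 0 1; 1 0⟩
Path 2 = h;k:
  e0=[1,0] h=>[1,1] k=>[1,0,1]
  e1=[0,1] h=>[1,0] k=>[1,1,0]
  result₂ = ⟨1 1; 0 1; 1 0⟩
Equal? YES — commutes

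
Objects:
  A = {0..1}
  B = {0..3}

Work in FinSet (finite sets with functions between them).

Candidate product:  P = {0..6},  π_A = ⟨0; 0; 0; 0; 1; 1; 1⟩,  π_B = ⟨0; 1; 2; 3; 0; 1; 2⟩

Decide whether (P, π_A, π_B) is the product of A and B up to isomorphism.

|A|·|B| = 2·4 = 8;  |P| = 7
  → cardinalities differ; no bijection possible.

Answer: NOT A VALID PRODUCT — |P|=7 ≠ |A|·|B|=8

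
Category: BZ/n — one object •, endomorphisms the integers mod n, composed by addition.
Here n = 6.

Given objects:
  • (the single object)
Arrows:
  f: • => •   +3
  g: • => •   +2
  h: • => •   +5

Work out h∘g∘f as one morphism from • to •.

Answer: +4

Trace:
  0 +3≡3 +2≡5 +5≡4  (mod 6)
composite: +4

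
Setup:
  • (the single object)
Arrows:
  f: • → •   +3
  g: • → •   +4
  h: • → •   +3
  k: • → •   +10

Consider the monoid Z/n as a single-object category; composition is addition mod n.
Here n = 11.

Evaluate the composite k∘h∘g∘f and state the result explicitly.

Answer: +9

Trace:
  0 +3≡3 +4≡7 +3≡10 +10≡9  (mod 11)
composite: +9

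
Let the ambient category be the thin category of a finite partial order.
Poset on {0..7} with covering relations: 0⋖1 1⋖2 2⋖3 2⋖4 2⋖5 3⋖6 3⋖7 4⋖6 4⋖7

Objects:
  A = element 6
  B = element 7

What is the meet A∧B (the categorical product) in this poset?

Answer: NO MEET EXISTS

Work:
Common predecessors of 6,7: {0,1,2,3,4}
  maximal lower bounds 3 and 4 are incomparable: neither 3≤4 nor 4≤3
→ no greatest lower bound exists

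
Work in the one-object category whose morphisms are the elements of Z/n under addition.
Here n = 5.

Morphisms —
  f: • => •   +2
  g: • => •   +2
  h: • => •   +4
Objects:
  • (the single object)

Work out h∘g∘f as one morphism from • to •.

Answer: +3

Derivation:
  0 +2≡2 +2≡4 +4≡3  (mod 5)
result: +3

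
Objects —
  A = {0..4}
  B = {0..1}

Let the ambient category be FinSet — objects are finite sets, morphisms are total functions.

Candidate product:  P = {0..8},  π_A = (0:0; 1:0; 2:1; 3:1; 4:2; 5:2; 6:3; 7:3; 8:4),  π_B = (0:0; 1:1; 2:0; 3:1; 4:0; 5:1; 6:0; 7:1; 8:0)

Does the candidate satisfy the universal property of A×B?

|A|·|B| = 5·2 = 10;  |P| = 9
  → cardinalities differ; no bijection possible.

Answer: NOT A VALID PRODUCT — |P|=9 ≠ |A|·|B|=10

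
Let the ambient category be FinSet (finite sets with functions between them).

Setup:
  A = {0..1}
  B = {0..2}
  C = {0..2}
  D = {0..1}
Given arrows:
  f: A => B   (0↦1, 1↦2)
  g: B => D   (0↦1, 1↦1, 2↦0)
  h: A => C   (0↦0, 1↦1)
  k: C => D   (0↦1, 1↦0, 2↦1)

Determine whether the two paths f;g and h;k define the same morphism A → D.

Along f;g (path 1):
  0 f=>1 g=>1
  1 f=>2 g=>0
  composite₁ = (0↦1, 1↦0)
Along h;k (path 2):
  0 h=>0 k=>1
  1 h=>1 k=>0
  composite₂ = (0↦1, 1↦0)
Equal? equal; square commutes

Answer: COMMUTES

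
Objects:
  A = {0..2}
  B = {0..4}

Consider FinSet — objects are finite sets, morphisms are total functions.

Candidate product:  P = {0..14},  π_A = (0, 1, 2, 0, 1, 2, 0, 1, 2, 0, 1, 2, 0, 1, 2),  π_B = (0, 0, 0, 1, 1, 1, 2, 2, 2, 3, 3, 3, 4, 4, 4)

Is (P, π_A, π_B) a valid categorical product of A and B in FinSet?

Answer: VALID PRODUCT

Derivation:
|A|·|B| = 3·5 = 15;  |P| = 15
Check the pairing map k ↦ (π_A(k), π_B(k)):
  0 ↦ (0,0)
  1 ↦ (1,0)
  2 ↦ (2,0)
  3 ↦ (0,1)
  4 ↦ (1,1)
  5 ↦ (2,1)
  6 ↦ (0,2)
  7 ↦ (1,2)
  8 ↦ (2,2)
  9 ↦ (0,3)
  10 ↦ (1,3)
  11 ↦ (2,3)
  12 ↦ (0,4)
  13 ↦ (1,4)
  14 ↦ (2,4)
distinct pairs in image: 15 / 15 needed
  → bijection onto A×B; projections well-typed.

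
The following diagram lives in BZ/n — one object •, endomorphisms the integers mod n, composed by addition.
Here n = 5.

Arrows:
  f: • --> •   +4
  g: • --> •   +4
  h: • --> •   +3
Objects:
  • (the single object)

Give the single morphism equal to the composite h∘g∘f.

  0 +4≡4 +4≡3 +3≡1  (mod 5)
⟦path⟧: +1

Answer: +1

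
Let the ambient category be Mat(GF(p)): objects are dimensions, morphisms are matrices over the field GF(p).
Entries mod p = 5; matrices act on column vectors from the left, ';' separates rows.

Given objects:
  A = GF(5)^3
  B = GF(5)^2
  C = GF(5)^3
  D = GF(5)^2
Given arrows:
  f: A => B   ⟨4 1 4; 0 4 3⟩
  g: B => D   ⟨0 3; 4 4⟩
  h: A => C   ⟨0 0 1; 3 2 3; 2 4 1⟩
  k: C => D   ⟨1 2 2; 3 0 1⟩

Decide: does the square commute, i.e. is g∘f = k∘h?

1) trace f;g:
  e0=(1,0,0) f=>(4,0) g=>(0,1)
  e1=(0,1,0) f=>(1,4) g=>(2,0)
  e2=(0,0,1) f=>(4,3) g=>(4,3)
  result₁ = ⟨0 2 4; 1 0 3⟩
2) trace h;k:
  e0=(1,0,0) h=>(0,3,2) k=>(0,2)
  e1=(0,1,0) h=>(0,2,4) k=>(2,4)
  e2=(0,0,1) h=>(1,3,1) k=>(4,4)
  result₂ = ⟨0 2 4; 2 4 4⟩
Equal? distinct morphisms ✗

Answer: DOES NOT COMMUTE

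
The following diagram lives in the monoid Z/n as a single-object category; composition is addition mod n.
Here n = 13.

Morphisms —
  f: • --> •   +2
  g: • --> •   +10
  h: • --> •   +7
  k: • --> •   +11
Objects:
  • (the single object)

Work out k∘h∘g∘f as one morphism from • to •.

  0 +2≡2 +10≡12 +7≡6 +11≡4  (mod 13)
composite: +4

Answer: +4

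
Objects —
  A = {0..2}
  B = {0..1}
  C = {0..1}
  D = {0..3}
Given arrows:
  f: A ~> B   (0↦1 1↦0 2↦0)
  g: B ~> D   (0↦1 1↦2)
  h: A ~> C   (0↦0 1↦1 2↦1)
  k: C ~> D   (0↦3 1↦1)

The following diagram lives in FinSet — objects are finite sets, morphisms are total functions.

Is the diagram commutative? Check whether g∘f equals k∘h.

Path 1 = f;g:
  0 f~>1 g~>2
  1 f~>0 g~>1
  2 f~>0 g~>1
  composite₁ = (0↦2 1↦1 2↦1)
Path 2 = h;k:
  0 h~>0 k~>3
  1 h~>1 k~>1
  2 h~>1 k~>1
  composite₂ = (0↦3 1↦1 2↦1)
Equal? NO — does not commute

Answer: DOES NOT COMMUTE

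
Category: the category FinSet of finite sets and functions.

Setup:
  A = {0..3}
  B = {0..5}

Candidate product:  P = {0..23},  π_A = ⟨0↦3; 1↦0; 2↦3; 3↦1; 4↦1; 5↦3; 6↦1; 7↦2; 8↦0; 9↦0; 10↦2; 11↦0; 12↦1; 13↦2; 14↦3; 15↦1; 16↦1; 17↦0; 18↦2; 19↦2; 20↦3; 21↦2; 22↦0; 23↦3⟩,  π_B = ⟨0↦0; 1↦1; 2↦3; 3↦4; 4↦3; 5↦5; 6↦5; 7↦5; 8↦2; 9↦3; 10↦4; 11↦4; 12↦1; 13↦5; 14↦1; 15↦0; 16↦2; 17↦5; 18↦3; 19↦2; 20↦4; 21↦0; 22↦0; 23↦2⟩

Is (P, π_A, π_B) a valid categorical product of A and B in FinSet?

|A|·|B| = 4·6 = 24;  |P| = 24
Check the pairing map k ↦ (π_A(k), π_B(k)):
  0 ↦ (3,0)
  1 ↦ (0,1)
  2 ↦ (3,3)
  3 ↦ (1,4)
  4 ↦ (1,3)
  5 ↦ (3,5)
  6 ↦ (1,5)
  7 ↦ (2,5)
  8 ↦ (0,2)
  9 ↦ (0,3)
  10 ↦ (2,4)
  11 ↦ (0,4)
  12 ↦ (1,1)
  13 ↦ (2,5)  ✗ repeats pair of k=7
  14 ↦ (3,1)
  15 ↦ (1,0)
  16 ↦ (1,2)
  17 ↦ (0,5)
  18 ↦ (2,3)
  19 ↦ (2,2)
  20 ↦ (3,4)
  21 ↦ (2,0)
  22 ↦ (0,0)
  23 ↦ (3,2)
distinct pairs in image: 23 / 24 needed
  → (2,5) hit at k=7 and k=13

Answer: NOT A VALID PRODUCT — duplicate pair at indices 13,7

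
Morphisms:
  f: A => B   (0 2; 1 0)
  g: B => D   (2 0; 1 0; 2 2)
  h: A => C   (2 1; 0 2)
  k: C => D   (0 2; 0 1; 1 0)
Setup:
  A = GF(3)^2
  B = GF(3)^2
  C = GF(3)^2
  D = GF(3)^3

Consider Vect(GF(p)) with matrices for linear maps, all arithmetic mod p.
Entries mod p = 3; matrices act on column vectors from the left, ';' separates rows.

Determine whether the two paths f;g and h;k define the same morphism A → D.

Path 1 = f;g:
  e0=[1,0] f=>[0,1] g=>[0,0,2]
  e1=[0,1] f=>[2,0] g=>[1,2,1]
  ⟦path⟧₁ = (0 1; 0 2; 2 1)
Path 2 = h;k:
  e0=[1,0] h=>[2,0] k=>[0,0,2]
  e1=[0,1] h=>[1,2] k=>[1,2,1]
  ⟦path⟧₂ = (0 1; 0 2; 2 1)
Equal? YES — commutes

Answer: COMMUTES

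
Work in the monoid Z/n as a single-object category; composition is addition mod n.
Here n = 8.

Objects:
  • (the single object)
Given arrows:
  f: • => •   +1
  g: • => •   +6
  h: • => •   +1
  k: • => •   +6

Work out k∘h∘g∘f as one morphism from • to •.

  0 +1≡1 +6≡7 +1≡0 +6≡6  (mod 8)
result: +6

Answer: +6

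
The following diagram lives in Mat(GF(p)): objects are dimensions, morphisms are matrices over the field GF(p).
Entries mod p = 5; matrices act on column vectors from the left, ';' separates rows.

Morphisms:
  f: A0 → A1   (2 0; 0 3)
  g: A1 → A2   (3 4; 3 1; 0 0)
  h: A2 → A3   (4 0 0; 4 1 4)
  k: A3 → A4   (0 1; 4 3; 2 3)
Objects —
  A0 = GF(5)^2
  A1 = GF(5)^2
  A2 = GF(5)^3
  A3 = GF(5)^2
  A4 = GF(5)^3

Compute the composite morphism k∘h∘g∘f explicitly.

Answer: (0 1; 1 0; 3 4)

Derivation:
  e0=[1,0] f→[2,0] g→[1,1,0] h→[4,0] k→[0,1,3]
  e1=[0,1] f→[0,3] g→[2,3,0] h→[3,1] k→[1,0,4]
⟦path⟧: (0 1; 1 0; 3 4)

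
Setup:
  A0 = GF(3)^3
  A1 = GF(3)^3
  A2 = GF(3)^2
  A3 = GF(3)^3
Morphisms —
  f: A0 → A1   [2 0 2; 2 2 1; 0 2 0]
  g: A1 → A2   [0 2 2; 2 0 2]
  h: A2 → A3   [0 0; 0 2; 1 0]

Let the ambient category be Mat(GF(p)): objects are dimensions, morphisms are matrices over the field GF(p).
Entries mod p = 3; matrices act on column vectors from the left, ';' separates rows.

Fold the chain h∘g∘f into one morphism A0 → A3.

Answer: [0 0 0; 2 2 2; 1 2 2]

Trace:
  e0=⟨1,0,0⟩ f→⟨2,2,0⟩ g→⟨1,1⟩ h→⟨0,2,1⟩
  e1=⟨0,1,0⟩ f→⟨0,2,2⟩ g→⟨2,1⟩ h→⟨0,2,2⟩
  e2=⟨0,0,1⟩ f→⟨2,1,0⟩ g→⟨2,1⟩ h→⟨0,2,2⟩
result: [0 0 0; 2 2 2; 1 2 2]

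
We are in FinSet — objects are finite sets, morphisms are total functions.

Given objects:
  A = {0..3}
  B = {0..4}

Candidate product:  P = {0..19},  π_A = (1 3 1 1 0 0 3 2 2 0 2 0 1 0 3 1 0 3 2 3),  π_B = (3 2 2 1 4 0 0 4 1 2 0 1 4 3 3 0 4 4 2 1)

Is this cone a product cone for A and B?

Answer: NOT A VALID PRODUCT — duplicate pair at indices 4,16

Derivation:
|A|·|B| = 4·5 = 20;  |P| = 20
Check the pairing map k ↦ (π_A(k), π_B(k)):
  0 : (1,3)
  1 : (3,2)
  2 : (1,2)
  3 : (1,1)
  4 : (0,4)
  5 : (0,0)
  6 : (3,0)
  7 : (2,4)
  8 : (2,1)
  9 : (0,2)
  10 : (2,0)
  11 : (0,1)
  12 : (1,4)
  13 : (0,3)
  14 : (3,3)
  15 : (1,0)
  16 : (0,4)  ✗ repeats pair of k=4
  17 : (3,4)
  18 : (2,2)
  19 : (3,1)
distinct pairs in image: 19 / 20 needed
  → (0,4) hit at k=4 and k=16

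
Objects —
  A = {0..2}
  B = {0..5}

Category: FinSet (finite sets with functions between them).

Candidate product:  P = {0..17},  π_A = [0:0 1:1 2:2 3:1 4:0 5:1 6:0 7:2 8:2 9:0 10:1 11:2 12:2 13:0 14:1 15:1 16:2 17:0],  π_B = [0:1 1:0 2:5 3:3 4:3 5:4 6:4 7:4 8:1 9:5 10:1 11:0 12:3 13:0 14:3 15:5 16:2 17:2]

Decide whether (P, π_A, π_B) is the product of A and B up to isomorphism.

|A|·|B| = 3·6 = 18;  |P| = 18
Check the pairing map k ↦ (π_A(k), π_B(k)):
  0 : (0,1)
  1 : (1,0)
  2 : (2,5)
  3 : (1,3)
  4 : (0,3)
  5 : (1,4)
  6 : (0,4)
  7 : (2,4)
  8 : (2,1)
  9 : (0,5)
  10 : (1,1)
  11 : (2,0)
  12 : (2,3)
  13 : (0,0)
  14 : (1,3)  ✗ repeats pair of k=3
  15 : (1,5)
  16 : (2,2)
  17 : (0,2)
distinct pairs in image: 17 / 18 needed
  → (1,3) hit at k=3 and k=14

Answer: NOT A VALID PRODUCT — duplicate pair at indices 3,14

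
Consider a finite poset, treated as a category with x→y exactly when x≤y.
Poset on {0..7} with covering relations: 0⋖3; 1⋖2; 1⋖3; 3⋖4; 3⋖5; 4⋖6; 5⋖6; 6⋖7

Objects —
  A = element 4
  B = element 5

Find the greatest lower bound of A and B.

Lower bounds of A=4 and B=5: {0,1,3}
  0 <= 3
  1 <= 3
  3 <= 3
glb = 3

Answer: A∧B = 3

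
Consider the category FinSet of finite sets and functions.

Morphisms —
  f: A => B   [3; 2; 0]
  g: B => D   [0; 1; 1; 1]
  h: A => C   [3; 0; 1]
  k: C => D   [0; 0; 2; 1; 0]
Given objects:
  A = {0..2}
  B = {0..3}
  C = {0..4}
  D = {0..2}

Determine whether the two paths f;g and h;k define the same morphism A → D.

Path 1 = f;g:
  0 f=>3 g=>1
  1 f=>2 g=>1
  2 f=>0 g=>0
  composite₁ = [1; 1; 0]
Path 2 = h;k:
  0 h=>3 k=>1
  1 h=>0 k=>0
  2 h=>1 k=>0
  composite₂ = [1; 0; 0]
Equal? differ; not commutative

Answer: DOES NOT COMMUTE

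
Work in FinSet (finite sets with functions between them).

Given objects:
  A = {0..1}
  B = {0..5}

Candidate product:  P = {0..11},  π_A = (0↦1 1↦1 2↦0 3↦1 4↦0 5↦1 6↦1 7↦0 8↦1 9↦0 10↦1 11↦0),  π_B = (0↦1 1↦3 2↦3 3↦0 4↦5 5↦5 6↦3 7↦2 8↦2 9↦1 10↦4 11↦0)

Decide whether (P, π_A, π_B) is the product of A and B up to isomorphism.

|A|·|B| = 2·6 = 12;  |P| = 12
Check the pairing map k ↦ (π_A(k), π_B(k)):
  0 ↦ (1,1)
  1 ↦ (1,3)
  2 ↦ (0,3)
  3 ↦ (1,0)
  4 ↦ (0,5)
  5 ↦ (1,5)
  6 ↦ (1,3)  ✗ repeats pair of k=1
  7 ↦ (0,2)
  8 ↦ (1,2)
  9 ↦ (0,1)
  10 ↦ (1,4)
  11 ↦ (0,0)
distinct pairs in image: 11 / 12 needed
  → (1,3) hit at k=1 and k=6

Answer: NOT A VALID PRODUCT — duplicate pair at indices 6,1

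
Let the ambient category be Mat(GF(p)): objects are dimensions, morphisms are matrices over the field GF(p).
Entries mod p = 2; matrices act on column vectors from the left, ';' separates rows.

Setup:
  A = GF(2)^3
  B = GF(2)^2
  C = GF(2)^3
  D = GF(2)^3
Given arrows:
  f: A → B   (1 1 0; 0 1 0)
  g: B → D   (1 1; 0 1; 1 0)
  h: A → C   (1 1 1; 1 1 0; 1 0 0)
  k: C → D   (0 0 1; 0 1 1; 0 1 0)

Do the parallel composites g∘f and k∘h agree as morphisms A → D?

Answer: COMMUTES

Derivation:
Along f;g (path 1):
  e0=⟨1,0,0⟩ f→⟨1,0⟩ g→⟨1,0,1⟩
  e1=⟨0,1,0⟩ f→⟨1,1⟩ g→⟨0,1,1⟩
  e2=⟨0,0,1⟩ f→⟨0,0⟩ g→⟨0,0,0⟩
  ⟦path⟧₁ = (1 0 0; 0 1 0; 1 1 0)
Along h;k (path 2):
  e0=⟨1,0,0⟩ h→⟨1,1,1⟩ k→⟨1,0,1⟩
  e1=⟨0,1,0⟩ h→⟨1,1,0⟩ k→⟨0,1,1⟩
  e2=⟨0,0,1⟩ h→⟨1,0,0⟩ k→⟨0,0,0⟩
  ⟦path⟧₂ = (1 0 0; 0 1 0; 1 1 0)
Equal? YES — commutes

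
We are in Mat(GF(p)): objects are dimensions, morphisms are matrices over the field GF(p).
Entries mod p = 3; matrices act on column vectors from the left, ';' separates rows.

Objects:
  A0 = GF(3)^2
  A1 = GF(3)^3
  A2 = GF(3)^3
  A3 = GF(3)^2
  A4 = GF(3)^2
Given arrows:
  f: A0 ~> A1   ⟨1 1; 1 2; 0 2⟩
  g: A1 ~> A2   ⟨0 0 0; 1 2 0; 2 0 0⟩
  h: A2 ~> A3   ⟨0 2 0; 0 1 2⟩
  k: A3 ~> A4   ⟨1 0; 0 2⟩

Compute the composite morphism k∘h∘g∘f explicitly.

  e0=⟨1,0⟩ f~>⟨1,1,0⟩ g~>⟨0,0,2⟩ h~>⟨0,1⟩ k~>⟨0,2⟩
  e1=⟨0,1⟩ f~>⟨1,2,2⟩ g~>⟨0,2,2⟩ h~>⟨1,0⟩ k~>⟨1,0⟩
composite: ⟨0 1; 2 0⟩

Answer: ⟨0 1; 2 0⟩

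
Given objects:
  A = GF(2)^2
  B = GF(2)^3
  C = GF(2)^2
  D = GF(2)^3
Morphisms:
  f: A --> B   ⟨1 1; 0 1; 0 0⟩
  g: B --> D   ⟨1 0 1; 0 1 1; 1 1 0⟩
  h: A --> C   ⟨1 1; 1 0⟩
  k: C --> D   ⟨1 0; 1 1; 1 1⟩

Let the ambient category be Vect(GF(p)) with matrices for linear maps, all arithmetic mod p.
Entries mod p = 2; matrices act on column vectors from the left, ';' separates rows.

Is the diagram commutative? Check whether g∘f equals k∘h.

Answer: DOES NOT COMMUTE

Derivation:
1) trace f;g:
  e0=[1,0] f-->[1,0,0] g-->[1,0,1]
  e1=[0,1] f-->[1,1,0] g-->[1,1,0]
  composite₁ = ⟨1 1; 0 1; 1 0⟩
2) trace h;k:
  e0=[1,0] h-->[1,1] k-->[1,0,0]
  e1=[0,1] h-->[1,0] k-->[1,1,1]
  composite₂ = ⟨1 1; 0 1; 0 1⟩
Equal? distinct morphisms ✗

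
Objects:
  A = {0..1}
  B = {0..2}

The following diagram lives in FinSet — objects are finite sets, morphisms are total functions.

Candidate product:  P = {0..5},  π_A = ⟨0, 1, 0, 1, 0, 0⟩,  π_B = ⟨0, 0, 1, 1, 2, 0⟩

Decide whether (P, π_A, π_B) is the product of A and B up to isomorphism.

|A|·|B| = 2·3 = 6;  |P| = 6
Check the pairing map k ↦ (π_A(k), π_B(k)):
  0 : (0,0)
  1 : (1,0)
  2 : (0,1)
  3 : (1,1)
  4 : (0,2)
  5 : (0,0)  ✗ repeats pair of k=0
distinct pairs in image: 5 / 6 needed
  → (0,0) hit at k=0 and k=5

Answer: NOT A VALID PRODUCT — duplicate pair at indices 0,5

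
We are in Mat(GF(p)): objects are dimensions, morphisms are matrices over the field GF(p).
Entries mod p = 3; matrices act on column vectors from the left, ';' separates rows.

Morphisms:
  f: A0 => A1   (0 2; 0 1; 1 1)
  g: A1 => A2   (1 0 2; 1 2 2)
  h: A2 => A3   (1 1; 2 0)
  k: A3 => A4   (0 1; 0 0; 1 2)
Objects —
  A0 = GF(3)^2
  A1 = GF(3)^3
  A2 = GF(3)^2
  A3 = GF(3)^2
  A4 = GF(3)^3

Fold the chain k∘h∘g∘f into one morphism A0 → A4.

Answer: (1 2; 0 0; 0 2)

Trace:
  e0=⟨1,0⟩ f=>⟨0,0,1⟩ g=>⟨2,2⟩ h=>⟨1,1⟩ k=>⟨1,0,0⟩
  e1=⟨0,1⟩ f=>⟨2,1,1⟩ g=>⟨1,0⟩ h=>⟨1,2⟩ k=>⟨2,0,2⟩
result: (1 2; 0 0; 0 2)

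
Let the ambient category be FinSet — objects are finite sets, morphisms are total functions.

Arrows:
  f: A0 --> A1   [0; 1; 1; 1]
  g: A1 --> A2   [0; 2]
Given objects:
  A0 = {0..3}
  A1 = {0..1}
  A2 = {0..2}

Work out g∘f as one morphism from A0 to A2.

Answer: [0; 2; 2; 2]

Trace:
  0 f-->0 g-->0
  1 f-->1 g-->2
  2 f-->1 g-->2
  3 f-->1 g-->2
result: [0; 2; 2; 2]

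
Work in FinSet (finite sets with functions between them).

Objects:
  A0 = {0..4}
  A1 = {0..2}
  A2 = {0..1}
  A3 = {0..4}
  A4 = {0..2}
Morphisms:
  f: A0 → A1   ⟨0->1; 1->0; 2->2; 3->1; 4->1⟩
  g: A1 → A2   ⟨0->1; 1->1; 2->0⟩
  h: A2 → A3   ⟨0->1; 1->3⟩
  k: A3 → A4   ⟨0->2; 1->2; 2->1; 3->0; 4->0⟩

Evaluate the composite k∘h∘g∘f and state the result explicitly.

Answer: ⟨0->0; 1->0; 2->2; 3->0; 4->0⟩

Trace:
  0 f→1 g→1 h→3 k→0
  1 f→0 g→1 h→3 k→0
  2 f→2 g→0 h→1 k→2
  3 f→1 g→1 h→3 k→0
  4 f→1 g→1 h→3 k→0
result: ⟨0->0; 1->0; 2->2; 3->0; 4->0⟩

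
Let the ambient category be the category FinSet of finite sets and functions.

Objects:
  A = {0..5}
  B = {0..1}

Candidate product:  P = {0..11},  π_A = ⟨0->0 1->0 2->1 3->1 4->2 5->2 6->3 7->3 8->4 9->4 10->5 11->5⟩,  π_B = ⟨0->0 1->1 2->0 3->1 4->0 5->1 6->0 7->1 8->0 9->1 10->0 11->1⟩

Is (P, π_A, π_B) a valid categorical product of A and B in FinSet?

|A|·|B| = 6·2 = 12;  |P| = 12
Check the pairing map k ↦ (π_A(k), π_B(k)):
  0 -> (0,0)
  1 -> (0,1)
  2 -> (1,0)
  3 -> (1,1)
  4 -> (2,0)
  5 -> (2,1)
  6 -> (3,0)
  7 -> (3,1)
  8 -> (4,0)
  9 -> (4,1)
  10 -> (5,0)
  11 -> (5,1)
distinct pairs in image: 12 / 12 needed
  → bijection onto A×B; projections well-typed.

Answer: VALID PRODUCT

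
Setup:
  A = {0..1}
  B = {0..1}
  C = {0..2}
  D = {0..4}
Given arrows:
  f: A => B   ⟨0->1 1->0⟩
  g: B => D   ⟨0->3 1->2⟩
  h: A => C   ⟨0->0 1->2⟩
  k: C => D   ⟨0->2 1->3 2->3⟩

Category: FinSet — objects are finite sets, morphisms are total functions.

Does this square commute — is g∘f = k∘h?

Answer: COMMUTES

Work:
1) trace f;g:
  0 f=>1 g=>2
  1 f=>0 g=>3
  composite₁ = ⟨0->2 1->3⟩
2) trace h;k:
  0 h=>0 k=>2
  1 h=>2 k=>3
  composite₂ = ⟨0->2 1->3⟩
Equal? equal; square commutes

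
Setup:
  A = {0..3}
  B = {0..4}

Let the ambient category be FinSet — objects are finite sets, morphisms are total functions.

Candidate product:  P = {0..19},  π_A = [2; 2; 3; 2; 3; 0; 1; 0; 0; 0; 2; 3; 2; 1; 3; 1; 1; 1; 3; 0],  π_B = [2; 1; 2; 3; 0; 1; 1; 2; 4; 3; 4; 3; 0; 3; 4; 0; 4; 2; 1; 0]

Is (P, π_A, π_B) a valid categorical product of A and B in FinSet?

|A|·|B| = 4·5 = 20;  |P| = 20
Check the pairing map k ↦ (π_A(k), π_B(k)):
  0 ↦ (2,2)
  1 ↦ (2,1)
  2 ↦ (3,2)
  3 ↦ (2,3)
  4 ↦ (3,0)
  5 ↦ (0,1)
  6 ↦ (1,1)
  7 ↦ (0,2)
  8 ↦ (0,4)
  9 ↦ (0,3)
  10 ↦ (2,4)
  11 ↦ (3,3)
  12 ↦ (2,0)
  13 ↦ (1,3)
  14 ↦ (3,4)
  15 ↦ (1,0)
  16 ↦ (1,4)
  17 ↦ (1,2)
  18 ↦ (3,1)
  19 ↦ (0,0)
distinct pairs in image: 20 / 20 needed
  → bijection onto A×B; projections well-typed.

Answer: VALID PRODUCT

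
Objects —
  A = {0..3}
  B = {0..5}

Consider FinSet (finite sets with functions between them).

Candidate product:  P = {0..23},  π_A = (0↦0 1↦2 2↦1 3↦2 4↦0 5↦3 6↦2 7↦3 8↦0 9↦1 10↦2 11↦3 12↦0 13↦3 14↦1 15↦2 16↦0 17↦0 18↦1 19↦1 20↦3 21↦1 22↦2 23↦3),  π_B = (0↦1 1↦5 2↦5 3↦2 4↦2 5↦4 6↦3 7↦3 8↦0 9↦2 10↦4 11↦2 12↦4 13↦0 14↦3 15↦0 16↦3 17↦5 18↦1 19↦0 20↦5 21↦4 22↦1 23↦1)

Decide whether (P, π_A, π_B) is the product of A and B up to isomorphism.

|A|·|B| = 4·6 = 24;  |P| = 24
Check the pairing map k ↦ (π_A(k), π_B(k)):
  0 ↦ (0,1)
  1 ↦ (2,5)
  2 ↦ (1,5)
  3 ↦ (2,2)
  4 ↦ (0,2)
  5 ↦ (3,4)
  6 ↦ (2,3)
  7 ↦ (3,3)
  8 ↦ (0,0)
  9 ↦ (1,2)
  10 ↦ (2,4)
  11 ↦ (3,2)
  12 ↦ (0,4)
  13 ↦ (3,0)
  14 ↦ (1,3)
  15 ↦ (2,0)
  16 ↦ (0,3)
  17 ↦ (0,5)
  18 ↦ (1,1)
  19 ↦ (1,0)
  20 ↦ (3,5)
  21 ↦ (1,4)
  22 ↦ (2,1)
  23 ↦ (3,1)
distinct pairs in image: 24 / 24 needed
  → bijection onto A×B; projections well-typed.

Answer: VALID PRODUCT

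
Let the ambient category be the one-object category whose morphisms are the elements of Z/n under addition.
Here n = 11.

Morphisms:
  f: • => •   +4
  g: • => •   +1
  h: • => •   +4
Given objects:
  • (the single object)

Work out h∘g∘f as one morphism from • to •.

Answer: +9

Derivation:
  0 +4≡4 +1≡5 +4≡9  (mod 11)
result: +9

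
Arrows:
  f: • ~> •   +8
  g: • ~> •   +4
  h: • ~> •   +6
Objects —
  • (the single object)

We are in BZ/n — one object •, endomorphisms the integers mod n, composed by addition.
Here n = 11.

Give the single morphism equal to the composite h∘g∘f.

  0 +8≡8 +4≡1 +6≡7  (mod 11)
composite: +7

Answer: +7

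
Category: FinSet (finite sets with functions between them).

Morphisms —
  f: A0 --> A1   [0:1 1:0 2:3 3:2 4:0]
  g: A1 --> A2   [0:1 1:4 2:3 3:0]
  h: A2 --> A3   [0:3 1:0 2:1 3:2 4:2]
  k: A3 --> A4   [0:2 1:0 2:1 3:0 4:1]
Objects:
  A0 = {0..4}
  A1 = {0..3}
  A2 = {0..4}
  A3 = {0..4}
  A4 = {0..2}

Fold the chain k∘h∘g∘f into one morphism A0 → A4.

  0 f-->1 g-->4 h-->2 k-->1
  1 f-->0 g-->1 h-->0 k-->2
  2 f-->3 g-->0 h-->3 k-->0
  3 f-->2 g-->3 h-->2 k-->1
  4 f-->0 g-->1 h-->0 k-->2
⟦path⟧: [0:1 1:2 2:0 3:1 4:2]

Answer: [0:1 1:2 2:0 3:1 4:2]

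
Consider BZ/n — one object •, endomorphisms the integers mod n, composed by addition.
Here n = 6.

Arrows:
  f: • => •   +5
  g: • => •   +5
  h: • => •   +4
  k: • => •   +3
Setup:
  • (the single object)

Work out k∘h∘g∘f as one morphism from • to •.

  0 +5≡5 +5≡4 +4≡2 +3≡5  (mod 6)
composite: +5

Answer: +5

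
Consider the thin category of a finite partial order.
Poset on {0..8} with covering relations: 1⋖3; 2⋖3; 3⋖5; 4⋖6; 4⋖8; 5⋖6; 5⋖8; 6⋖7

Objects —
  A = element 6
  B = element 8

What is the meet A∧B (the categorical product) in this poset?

Common predecessors of 6,8: {1,2,3,4,5}
  maximal lower bounds 4 and 5 are incomparable: neither 4≤5 nor 5≤4
→ no greatest lower bound exists

Answer: NO MEET EXISTS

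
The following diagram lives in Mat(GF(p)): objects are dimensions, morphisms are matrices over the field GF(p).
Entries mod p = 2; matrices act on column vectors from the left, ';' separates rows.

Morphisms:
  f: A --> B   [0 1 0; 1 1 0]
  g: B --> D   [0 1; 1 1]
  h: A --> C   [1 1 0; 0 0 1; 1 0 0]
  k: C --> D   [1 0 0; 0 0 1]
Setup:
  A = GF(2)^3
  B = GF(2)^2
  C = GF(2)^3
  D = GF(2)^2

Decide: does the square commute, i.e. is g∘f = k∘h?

Path 1 = f;g:
  e0=⟨1,0,0⟩ f-->⟨0,1⟩ g-->⟨1,1⟩
  e1=⟨0,1,0⟩ f-->⟨1,1⟩ g-->⟨1,0⟩
  e2=⟨0,0,1⟩ f-->⟨0,0⟩ g-->⟨0,0⟩
  ⟦path⟧₁ = [1 1 0; 1 0 0]
Path 2 = h;k:
  e0=⟨1,0,0⟩ h-->⟨1,0,1⟩ k-->⟨1,1⟩
  e1=⟨0,1,0⟩ h-->⟨1,0,0⟩ k-->⟨1,0⟩
  e2=⟨0,0,1⟩ h-->⟨0,1,0⟩ k-->⟨0,0⟩
  ⟦path⟧₂ = [1 1 0; 1 0 0]
Equal? YES — commutes

Answer: COMMUTES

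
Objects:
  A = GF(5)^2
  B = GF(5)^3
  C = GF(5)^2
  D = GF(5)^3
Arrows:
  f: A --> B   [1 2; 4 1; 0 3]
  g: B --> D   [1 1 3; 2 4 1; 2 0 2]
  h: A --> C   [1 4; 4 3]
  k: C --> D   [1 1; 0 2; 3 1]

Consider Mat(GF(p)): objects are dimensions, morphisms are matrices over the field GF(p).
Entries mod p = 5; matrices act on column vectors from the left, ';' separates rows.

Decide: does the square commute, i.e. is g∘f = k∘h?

Path 1 = f;g:
  e0=⟨1,0⟩ f-->⟨1,4,0⟩ g-->⟨0,3,2⟩
  e1=⟨0,1⟩ f-->⟨2,1,3⟩ g-->⟨2,1,0⟩
  ⟦path⟧₁ = [0 2; 3 1; 2 0]
Path 2 = h;k:
  e0=⟨1,0⟩ h-->⟨1,4⟩ k-->⟨0,3,2⟩
  e1=⟨0,1⟩ h-->⟨4,3⟩ k-->⟨2,1,0⟩
  ⟦path⟧₂ = [0 2; 3 1; 2 0]
Equal? equal; square commutes

Answer: COMMUTES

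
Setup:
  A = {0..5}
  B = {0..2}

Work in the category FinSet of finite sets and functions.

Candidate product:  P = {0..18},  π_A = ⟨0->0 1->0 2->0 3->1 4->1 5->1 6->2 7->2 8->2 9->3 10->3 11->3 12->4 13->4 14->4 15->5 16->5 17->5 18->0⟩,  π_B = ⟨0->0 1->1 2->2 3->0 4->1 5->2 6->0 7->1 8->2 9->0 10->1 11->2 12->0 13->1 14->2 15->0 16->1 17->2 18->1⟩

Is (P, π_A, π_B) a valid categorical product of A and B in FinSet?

|A|·|B| = 6·3 = 18;  |P| = 19
  → cardinalities differ; no bijection possible.

Answer: NOT A VALID PRODUCT — |P|=19 ≠ |A|·|B|=18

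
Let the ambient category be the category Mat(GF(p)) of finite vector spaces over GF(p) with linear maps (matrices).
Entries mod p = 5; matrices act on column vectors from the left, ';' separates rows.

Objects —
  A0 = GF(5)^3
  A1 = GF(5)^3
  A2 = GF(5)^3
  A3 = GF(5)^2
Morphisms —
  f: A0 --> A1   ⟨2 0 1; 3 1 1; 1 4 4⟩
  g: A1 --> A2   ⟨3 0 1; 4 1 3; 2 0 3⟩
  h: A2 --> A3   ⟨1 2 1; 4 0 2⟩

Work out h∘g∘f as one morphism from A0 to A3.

Answer: ⟨2 2 0; 2 0 1⟩

Work:
  e0=[1,0,0] f-->[2,3,1] g-->[2,4,2] h-->[2,2]
  e1=[0,1,0] f-->[0,1,4] g-->[4,3,2] h-->[2,0]
  e2=[0,0,1] f-->[1,1,4] g-->[2,2,4] h-->[0,1]
⟦path⟧: ⟨2 2 0; 2 0 1⟩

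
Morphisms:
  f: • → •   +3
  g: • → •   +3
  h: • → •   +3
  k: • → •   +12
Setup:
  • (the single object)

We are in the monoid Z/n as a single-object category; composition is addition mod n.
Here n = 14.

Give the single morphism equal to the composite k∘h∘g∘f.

  0 +3≡3 +3≡6 +3≡9 +12≡7  (mod 14)
composite: +7

Answer: +7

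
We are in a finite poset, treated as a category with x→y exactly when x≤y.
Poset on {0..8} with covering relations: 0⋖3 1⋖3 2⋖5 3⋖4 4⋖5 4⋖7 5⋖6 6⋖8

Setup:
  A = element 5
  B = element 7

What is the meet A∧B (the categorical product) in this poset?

Lower bounds of A=5 and B=7: {0,1,3,4}
  0 <= 4
  1 <= 4
  3 <= 4
  4 <= 4
glb = 4

Answer: A∧B = 4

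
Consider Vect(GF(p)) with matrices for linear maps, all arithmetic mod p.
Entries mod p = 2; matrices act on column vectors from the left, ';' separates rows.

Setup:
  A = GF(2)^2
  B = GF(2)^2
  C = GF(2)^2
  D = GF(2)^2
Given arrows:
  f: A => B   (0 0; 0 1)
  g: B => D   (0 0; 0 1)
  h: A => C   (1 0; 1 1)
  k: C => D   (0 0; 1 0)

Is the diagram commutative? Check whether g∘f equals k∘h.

Path 1 = f;g:
  e0=(1,0) f=>(0,0) g=>(0,0)
  e1=(0,1) f=>(0,1) g=>(0,1)
  ⟦path⟧₁ = (0 0; 0 1)
Path 2 = h;k:
  e0=(1,0) h=>(1,1) k=>(0,1)
  e1=(0,1) h=>(0,1) k=>(0,0)
  ⟦path⟧₂ = (0 0; 1 0)
Equal? distinct morphisms ✗

Answer: DOES NOT COMMUTE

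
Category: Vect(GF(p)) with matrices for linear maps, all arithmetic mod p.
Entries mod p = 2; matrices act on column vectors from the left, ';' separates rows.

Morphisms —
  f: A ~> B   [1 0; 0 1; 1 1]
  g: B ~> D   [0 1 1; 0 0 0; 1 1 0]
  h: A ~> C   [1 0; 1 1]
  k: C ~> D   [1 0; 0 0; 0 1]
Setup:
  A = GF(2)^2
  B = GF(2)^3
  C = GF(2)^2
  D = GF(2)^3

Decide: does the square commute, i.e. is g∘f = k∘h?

Path 1 = f;g:
  e0=⟨1,0⟩ f~>⟨1,0,1⟩ g~>⟨1,0,1⟩
  e1=⟨0,1⟩ f~>⟨0,1,1⟩ g~>⟨0,0,1⟩
  result₁ = [1 0; 0 0; 1 1]
Path 2 = h;k:
  e0=⟨1,0⟩ h~>⟨1,1⟩ k~>⟨1,0,1⟩
  e1=⟨0,1⟩ h~>⟨0,1⟩ k~>⟨0,0,1⟩
  result₂ = [1 0; 0 0; 1 1]
Equal? YES — commutes

Answer: COMMUTES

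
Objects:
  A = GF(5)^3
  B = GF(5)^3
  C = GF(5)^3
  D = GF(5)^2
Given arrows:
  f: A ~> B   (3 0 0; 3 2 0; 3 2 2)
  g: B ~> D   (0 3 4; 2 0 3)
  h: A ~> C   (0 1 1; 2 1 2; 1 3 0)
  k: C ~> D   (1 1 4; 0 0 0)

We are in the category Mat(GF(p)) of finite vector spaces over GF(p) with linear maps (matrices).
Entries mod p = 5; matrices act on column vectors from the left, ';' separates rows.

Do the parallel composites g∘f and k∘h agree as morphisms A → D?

Answer: DOES NOT COMMUTE

Work:
Along f;g (path 1):
  e0=(1,0,0) f~>(3,3,3) g~>(1,0)
  e1=(0,1,0) f~>(0,2,2) g~>(4,1)
  e2=(0,0,1) f~>(0,0,2) g~>(3,1)
  ⟦path⟧₁ = (1 4 3; 0 1 1)
Along h;k (path 2):
  e0=(1,0,0) h~>(0,2,1) k~>(1,0)
  e1=(0,1,0) h~>(1,1,3) k~>(4,0)
  e2=(0,0,1) h~>(1,2,0) k~>(3,0)
  ⟦path⟧₂ = (1 4 3; 0 0 0)
Equal? distinct morphisms ✗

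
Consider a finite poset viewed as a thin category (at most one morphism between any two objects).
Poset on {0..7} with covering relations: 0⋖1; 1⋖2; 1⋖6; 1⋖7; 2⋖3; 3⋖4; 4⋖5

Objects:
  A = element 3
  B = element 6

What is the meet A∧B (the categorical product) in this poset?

Lower bounds of A=3 and B=6: {0,1}
  0 ⊑ 1
  1 ⊑ 1
glb = 1

Answer: A∧B = 1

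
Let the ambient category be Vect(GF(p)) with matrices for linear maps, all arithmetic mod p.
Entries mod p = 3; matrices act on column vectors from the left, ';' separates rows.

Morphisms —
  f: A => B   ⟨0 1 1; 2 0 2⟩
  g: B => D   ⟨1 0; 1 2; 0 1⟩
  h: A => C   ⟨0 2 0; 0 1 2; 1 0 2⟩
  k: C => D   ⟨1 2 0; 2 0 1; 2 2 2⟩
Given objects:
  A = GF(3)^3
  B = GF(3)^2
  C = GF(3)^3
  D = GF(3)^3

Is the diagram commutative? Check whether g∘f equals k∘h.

Answer: COMMUTES

Trace:
Path 1 = f;g:
  e0=[1,0,0] f=>[0,2] g=>[0,1,2]
  e1=[0,1,0] f=>[1,0] g=>[1,1,0]
  e2=[0,0,1] f=>[1,2] g=>[1,2,2]
  ⟦path⟧₁ = ⟨0 1 1; 1 1 2; 2 0 2⟩
Path 2 = h;k:
  e0=[1,0,0] h=>[0,0,1] k=>[0,1,2]
  e1=[0,1,0] h=>[2,1,0] k=>[1,1,0]
  e2=[0,0,1] h=>[0,2,2] k=>[1,2,2]
  ⟦path⟧₂ = ⟨0 1 1; 1 1 2; 2 0 2⟩
Equal? same morphism ✓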